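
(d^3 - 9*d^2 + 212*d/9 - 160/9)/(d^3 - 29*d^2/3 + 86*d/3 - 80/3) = (d - 4/3)/(d - 2)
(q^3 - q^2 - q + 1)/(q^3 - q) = (q - 1)/q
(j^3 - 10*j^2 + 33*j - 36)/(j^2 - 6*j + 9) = j - 4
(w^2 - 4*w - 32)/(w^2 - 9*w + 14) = (w^2 - 4*w - 32)/(w^2 - 9*w + 14)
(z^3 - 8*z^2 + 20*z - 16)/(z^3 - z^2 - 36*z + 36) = (z^3 - 8*z^2 + 20*z - 16)/(z^3 - z^2 - 36*z + 36)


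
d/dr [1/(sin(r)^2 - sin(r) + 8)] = (1 - 2*sin(r))*cos(r)/(sin(r)^2 - sin(r) + 8)^2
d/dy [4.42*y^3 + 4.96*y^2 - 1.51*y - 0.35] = 13.26*y^2 + 9.92*y - 1.51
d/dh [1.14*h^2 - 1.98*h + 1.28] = 2.28*h - 1.98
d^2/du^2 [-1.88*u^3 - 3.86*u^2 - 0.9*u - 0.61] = -11.28*u - 7.72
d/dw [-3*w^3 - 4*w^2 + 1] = w*(-9*w - 8)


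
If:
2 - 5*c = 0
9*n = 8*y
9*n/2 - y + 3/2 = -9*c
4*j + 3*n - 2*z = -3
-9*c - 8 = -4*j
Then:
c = 2/5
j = 29/10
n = -68/45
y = -17/10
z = 151/30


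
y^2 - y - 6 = (y - 3)*(y + 2)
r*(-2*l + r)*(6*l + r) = -12*l^2*r + 4*l*r^2 + r^3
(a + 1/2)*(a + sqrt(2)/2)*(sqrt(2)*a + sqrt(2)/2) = sqrt(2)*a^3 + a^2 + sqrt(2)*a^2 + sqrt(2)*a/4 + a + 1/4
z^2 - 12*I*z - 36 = (z - 6*I)^2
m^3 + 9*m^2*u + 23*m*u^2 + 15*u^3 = (m + u)*(m + 3*u)*(m + 5*u)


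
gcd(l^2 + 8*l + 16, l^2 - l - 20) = l + 4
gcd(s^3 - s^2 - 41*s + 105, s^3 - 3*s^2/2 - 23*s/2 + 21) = s - 3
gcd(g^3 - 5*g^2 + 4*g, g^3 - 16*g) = g^2 - 4*g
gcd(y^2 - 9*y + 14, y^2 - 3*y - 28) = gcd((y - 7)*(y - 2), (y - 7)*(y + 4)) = y - 7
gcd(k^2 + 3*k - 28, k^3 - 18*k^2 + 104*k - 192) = k - 4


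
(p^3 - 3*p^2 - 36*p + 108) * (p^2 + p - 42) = p^5 - 2*p^4 - 81*p^3 + 198*p^2 + 1620*p - 4536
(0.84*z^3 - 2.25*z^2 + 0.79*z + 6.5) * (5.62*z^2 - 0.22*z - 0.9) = 4.7208*z^5 - 12.8298*z^4 + 4.1788*z^3 + 38.3812*z^2 - 2.141*z - 5.85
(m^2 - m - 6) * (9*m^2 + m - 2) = 9*m^4 - 8*m^3 - 57*m^2 - 4*m + 12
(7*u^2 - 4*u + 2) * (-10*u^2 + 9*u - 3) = -70*u^4 + 103*u^3 - 77*u^2 + 30*u - 6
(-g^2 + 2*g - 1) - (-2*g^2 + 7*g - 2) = g^2 - 5*g + 1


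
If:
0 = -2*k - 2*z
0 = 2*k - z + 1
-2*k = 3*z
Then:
No Solution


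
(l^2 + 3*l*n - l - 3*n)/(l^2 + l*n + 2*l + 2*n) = (l^2 + 3*l*n - l - 3*n)/(l^2 + l*n + 2*l + 2*n)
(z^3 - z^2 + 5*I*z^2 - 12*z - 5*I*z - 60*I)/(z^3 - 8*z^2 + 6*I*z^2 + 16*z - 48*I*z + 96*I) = (z^2 + z*(3 + 5*I) + 15*I)/(z^2 + z*(-4 + 6*I) - 24*I)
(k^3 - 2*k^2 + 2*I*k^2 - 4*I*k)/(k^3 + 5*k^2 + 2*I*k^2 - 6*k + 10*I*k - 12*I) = k*(k - 2)/(k^2 + 5*k - 6)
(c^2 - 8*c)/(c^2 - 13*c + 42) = c*(c - 8)/(c^2 - 13*c + 42)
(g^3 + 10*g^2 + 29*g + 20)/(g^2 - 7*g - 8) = (g^2 + 9*g + 20)/(g - 8)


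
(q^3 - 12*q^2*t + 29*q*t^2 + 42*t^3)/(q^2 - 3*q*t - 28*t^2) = (q^2 - 5*q*t - 6*t^2)/(q + 4*t)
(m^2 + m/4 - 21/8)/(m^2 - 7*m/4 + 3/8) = (4*m + 7)/(4*m - 1)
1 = 1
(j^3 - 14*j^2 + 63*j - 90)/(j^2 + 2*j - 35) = (j^2 - 9*j + 18)/(j + 7)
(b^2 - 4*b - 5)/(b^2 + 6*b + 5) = (b - 5)/(b + 5)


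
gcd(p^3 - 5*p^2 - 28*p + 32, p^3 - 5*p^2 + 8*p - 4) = p - 1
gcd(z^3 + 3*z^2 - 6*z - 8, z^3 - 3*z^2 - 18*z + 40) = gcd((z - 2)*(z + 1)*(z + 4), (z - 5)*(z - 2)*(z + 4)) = z^2 + 2*z - 8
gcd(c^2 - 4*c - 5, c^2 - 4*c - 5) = c^2 - 4*c - 5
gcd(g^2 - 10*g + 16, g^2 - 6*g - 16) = g - 8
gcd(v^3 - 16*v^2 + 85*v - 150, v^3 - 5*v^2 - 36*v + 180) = v^2 - 11*v + 30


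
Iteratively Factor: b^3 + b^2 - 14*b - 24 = (b - 4)*(b^2 + 5*b + 6) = (b - 4)*(b + 3)*(b + 2)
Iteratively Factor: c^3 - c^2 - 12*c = (c + 3)*(c^2 - 4*c) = (c - 4)*(c + 3)*(c)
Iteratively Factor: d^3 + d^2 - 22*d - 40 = (d + 2)*(d^2 - d - 20) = (d + 2)*(d + 4)*(d - 5)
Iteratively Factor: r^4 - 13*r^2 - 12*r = (r)*(r^3 - 13*r - 12) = r*(r + 1)*(r^2 - r - 12) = r*(r - 4)*(r + 1)*(r + 3)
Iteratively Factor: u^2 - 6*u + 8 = (u - 2)*(u - 4)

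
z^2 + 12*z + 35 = (z + 5)*(z + 7)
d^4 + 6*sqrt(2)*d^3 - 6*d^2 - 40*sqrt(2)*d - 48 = (d - 2*sqrt(2))*(d + sqrt(2))^2*(d + 6*sqrt(2))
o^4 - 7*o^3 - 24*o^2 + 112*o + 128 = (o - 8)*(o - 4)*(o + 1)*(o + 4)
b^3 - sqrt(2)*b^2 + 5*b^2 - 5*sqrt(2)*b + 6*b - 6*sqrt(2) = (b + 2)*(b + 3)*(b - sqrt(2))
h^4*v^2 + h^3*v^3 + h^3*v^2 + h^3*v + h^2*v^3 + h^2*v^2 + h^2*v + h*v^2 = h*(h + v)*(h*v + 1)*(h*v + v)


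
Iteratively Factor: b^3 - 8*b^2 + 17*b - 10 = (b - 2)*(b^2 - 6*b + 5) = (b - 5)*(b - 2)*(b - 1)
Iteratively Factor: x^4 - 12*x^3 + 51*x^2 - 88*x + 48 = (x - 4)*(x^3 - 8*x^2 + 19*x - 12) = (x - 4)*(x - 3)*(x^2 - 5*x + 4) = (x - 4)*(x - 3)*(x - 1)*(x - 4)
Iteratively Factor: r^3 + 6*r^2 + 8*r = (r + 4)*(r^2 + 2*r) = (r + 2)*(r + 4)*(r)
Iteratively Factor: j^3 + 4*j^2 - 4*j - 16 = (j + 4)*(j^2 - 4) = (j + 2)*(j + 4)*(j - 2)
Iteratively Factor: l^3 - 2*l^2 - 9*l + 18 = (l - 2)*(l^2 - 9) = (l - 3)*(l - 2)*(l + 3)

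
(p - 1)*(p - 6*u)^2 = p^3 - 12*p^2*u - p^2 + 36*p*u^2 + 12*p*u - 36*u^2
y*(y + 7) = y^2 + 7*y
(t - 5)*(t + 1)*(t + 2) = t^3 - 2*t^2 - 13*t - 10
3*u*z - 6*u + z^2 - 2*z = (3*u + z)*(z - 2)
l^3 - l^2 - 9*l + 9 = (l - 3)*(l - 1)*(l + 3)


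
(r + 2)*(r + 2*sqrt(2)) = r^2 + 2*r + 2*sqrt(2)*r + 4*sqrt(2)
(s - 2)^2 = s^2 - 4*s + 4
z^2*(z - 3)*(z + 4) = z^4 + z^3 - 12*z^2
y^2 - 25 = (y - 5)*(y + 5)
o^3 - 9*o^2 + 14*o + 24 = (o - 6)*(o - 4)*(o + 1)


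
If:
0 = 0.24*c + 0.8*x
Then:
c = -3.33333333333333*x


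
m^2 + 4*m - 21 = (m - 3)*(m + 7)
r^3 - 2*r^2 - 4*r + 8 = (r - 2)^2*(r + 2)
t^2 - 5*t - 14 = (t - 7)*(t + 2)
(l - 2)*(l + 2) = l^2 - 4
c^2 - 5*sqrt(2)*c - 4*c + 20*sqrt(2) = (c - 4)*(c - 5*sqrt(2))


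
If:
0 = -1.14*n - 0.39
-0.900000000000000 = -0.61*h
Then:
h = 1.48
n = -0.34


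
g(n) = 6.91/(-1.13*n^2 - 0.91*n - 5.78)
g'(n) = 6.91*(2.26*n + 0.91)/(-1.13*n^2 - 0.91*n - 5.78)^2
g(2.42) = -0.47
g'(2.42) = 0.21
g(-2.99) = -0.53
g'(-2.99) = -0.23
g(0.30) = -1.12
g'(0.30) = 0.29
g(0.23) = -1.14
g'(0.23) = 0.27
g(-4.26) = -0.31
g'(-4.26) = -0.12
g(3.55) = -0.30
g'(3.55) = 0.11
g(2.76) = -0.41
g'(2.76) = 0.17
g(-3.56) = -0.41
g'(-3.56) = -0.17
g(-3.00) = -0.52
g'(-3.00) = -0.23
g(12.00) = -0.04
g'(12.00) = 0.01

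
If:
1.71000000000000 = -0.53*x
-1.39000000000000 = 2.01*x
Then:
No Solution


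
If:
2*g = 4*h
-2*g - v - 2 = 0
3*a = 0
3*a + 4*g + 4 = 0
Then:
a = 0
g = -1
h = -1/2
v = 0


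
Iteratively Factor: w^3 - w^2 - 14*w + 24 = (w + 4)*(w^2 - 5*w + 6) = (w - 3)*(w + 4)*(w - 2)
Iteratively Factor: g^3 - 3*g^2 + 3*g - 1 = (g - 1)*(g^2 - 2*g + 1) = (g - 1)^2*(g - 1)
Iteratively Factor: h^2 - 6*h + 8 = (h - 4)*(h - 2)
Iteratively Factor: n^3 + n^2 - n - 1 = (n + 1)*(n^2 - 1) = (n + 1)^2*(n - 1)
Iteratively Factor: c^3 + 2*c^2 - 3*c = (c - 1)*(c^2 + 3*c) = c*(c - 1)*(c + 3)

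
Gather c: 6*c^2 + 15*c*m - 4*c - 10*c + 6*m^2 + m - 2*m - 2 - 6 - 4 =6*c^2 + c*(15*m - 14) + 6*m^2 - m - 12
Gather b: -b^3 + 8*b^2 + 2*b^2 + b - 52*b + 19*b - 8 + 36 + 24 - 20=-b^3 + 10*b^2 - 32*b + 32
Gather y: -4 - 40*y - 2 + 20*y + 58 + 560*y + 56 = 540*y + 108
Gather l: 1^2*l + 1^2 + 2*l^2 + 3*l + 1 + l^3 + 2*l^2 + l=l^3 + 4*l^2 + 5*l + 2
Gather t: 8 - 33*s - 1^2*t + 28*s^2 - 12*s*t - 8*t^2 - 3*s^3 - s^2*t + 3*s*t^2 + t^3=-3*s^3 + 28*s^2 - 33*s + t^3 + t^2*(3*s - 8) + t*(-s^2 - 12*s - 1) + 8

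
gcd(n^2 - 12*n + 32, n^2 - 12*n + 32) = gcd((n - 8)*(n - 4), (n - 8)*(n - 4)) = n^2 - 12*n + 32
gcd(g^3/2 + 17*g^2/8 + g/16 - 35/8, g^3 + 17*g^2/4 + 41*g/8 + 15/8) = 1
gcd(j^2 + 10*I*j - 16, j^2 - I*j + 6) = j + 2*I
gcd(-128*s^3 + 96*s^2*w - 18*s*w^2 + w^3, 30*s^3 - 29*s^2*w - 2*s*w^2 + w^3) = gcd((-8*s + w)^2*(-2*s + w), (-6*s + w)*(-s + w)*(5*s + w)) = 1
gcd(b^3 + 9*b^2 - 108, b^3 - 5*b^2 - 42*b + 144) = b^2 + 3*b - 18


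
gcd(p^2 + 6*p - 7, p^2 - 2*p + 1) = p - 1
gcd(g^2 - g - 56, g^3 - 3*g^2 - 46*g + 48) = g - 8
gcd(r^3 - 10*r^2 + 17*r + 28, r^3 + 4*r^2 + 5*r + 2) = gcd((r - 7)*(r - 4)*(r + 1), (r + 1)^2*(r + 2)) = r + 1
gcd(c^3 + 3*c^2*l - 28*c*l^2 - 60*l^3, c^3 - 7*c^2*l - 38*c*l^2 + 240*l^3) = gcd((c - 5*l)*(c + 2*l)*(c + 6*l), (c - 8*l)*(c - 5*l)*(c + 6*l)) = c^2 + c*l - 30*l^2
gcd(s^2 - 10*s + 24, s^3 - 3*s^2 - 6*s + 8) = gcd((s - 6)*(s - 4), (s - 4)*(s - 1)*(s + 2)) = s - 4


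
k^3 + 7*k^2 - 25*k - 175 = (k - 5)*(k + 5)*(k + 7)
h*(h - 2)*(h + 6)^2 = h^4 + 10*h^3 + 12*h^2 - 72*h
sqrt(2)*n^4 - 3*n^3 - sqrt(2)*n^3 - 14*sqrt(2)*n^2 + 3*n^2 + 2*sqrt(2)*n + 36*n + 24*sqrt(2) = (n - 4)*(n + 3)*(n - 2*sqrt(2))*(sqrt(2)*n + 1)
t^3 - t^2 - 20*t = t*(t - 5)*(t + 4)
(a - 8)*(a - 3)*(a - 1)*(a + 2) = a^4 - 10*a^3 + 11*a^2 + 46*a - 48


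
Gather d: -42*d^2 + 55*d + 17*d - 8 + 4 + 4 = -42*d^2 + 72*d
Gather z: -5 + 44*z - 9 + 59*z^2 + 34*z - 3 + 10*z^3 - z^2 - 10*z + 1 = 10*z^3 + 58*z^2 + 68*z - 16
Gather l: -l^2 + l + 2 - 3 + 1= -l^2 + l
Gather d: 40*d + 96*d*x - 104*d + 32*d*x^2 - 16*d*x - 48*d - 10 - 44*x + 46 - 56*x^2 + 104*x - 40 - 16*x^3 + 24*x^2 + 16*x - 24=d*(32*x^2 + 80*x - 112) - 16*x^3 - 32*x^2 + 76*x - 28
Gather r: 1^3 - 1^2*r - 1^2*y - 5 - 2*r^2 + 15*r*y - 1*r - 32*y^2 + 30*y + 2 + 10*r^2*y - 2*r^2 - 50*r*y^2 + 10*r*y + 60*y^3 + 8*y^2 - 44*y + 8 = r^2*(10*y - 4) + r*(-50*y^2 + 25*y - 2) + 60*y^3 - 24*y^2 - 15*y + 6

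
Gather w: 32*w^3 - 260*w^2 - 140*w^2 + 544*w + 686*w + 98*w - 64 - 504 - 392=32*w^3 - 400*w^2 + 1328*w - 960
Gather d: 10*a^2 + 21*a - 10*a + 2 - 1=10*a^2 + 11*a + 1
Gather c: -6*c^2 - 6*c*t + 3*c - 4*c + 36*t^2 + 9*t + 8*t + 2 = -6*c^2 + c*(-6*t - 1) + 36*t^2 + 17*t + 2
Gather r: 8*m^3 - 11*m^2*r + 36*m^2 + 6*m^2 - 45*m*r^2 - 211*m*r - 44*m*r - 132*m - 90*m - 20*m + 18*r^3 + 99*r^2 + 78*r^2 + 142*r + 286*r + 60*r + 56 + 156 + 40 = 8*m^3 + 42*m^2 - 242*m + 18*r^3 + r^2*(177 - 45*m) + r*(-11*m^2 - 255*m + 488) + 252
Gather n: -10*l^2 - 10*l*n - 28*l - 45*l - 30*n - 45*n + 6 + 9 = -10*l^2 - 73*l + n*(-10*l - 75) + 15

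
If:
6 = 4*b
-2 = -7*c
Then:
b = 3/2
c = 2/7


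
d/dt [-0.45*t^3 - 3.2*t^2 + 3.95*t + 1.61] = -1.35*t^2 - 6.4*t + 3.95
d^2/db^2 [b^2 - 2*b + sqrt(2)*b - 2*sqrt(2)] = 2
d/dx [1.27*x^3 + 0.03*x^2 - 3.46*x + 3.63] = 3.81*x^2 + 0.06*x - 3.46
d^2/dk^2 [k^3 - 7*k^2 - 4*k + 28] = 6*k - 14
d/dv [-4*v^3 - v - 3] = -12*v^2 - 1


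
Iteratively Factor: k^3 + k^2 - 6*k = (k)*(k^2 + k - 6) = k*(k - 2)*(k + 3)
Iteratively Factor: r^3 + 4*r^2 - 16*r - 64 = (r + 4)*(r^2 - 16) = (r + 4)^2*(r - 4)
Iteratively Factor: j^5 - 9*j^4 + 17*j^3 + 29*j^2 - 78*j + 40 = (j + 2)*(j^4 - 11*j^3 + 39*j^2 - 49*j + 20) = (j - 4)*(j + 2)*(j^3 - 7*j^2 + 11*j - 5) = (j - 4)*(j - 1)*(j + 2)*(j^2 - 6*j + 5) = (j - 4)*(j - 1)^2*(j + 2)*(j - 5)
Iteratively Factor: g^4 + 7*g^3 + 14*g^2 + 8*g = (g)*(g^3 + 7*g^2 + 14*g + 8) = g*(g + 2)*(g^2 + 5*g + 4) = g*(g + 2)*(g + 4)*(g + 1)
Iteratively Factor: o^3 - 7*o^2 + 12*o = (o - 4)*(o^2 - 3*o) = (o - 4)*(o - 3)*(o)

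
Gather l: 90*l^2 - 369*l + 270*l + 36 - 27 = 90*l^2 - 99*l + 9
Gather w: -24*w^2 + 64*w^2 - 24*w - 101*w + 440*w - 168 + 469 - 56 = 40*w^2 + 315*w + 245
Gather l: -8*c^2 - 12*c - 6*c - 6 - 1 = -8*c^2 - 18*c - 7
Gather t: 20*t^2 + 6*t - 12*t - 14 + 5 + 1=20*t^2 - 6*t - 8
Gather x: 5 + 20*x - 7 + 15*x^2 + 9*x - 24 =15*x^2 + 29*x - 26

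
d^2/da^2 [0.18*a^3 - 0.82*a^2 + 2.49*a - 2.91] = 1.08*a - 1.64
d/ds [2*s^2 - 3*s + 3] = 4*s - 3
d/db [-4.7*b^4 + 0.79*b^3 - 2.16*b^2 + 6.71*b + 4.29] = -18.8*b^3 + 2.37*b^2 - 4.32*b + 6.71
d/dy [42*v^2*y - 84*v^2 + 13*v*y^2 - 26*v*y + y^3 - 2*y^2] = 42*v^2 + 26*v*y - 26*v + 3*y^2 - 4*y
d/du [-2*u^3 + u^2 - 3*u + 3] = -6*u^2 + 2*u - 3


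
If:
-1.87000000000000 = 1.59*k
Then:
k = -1.18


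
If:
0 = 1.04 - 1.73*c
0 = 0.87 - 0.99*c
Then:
No Solution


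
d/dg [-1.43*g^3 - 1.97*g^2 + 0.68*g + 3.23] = -4.29*g^2 - 3.94*g + 0.68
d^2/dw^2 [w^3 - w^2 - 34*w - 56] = 6*w - 2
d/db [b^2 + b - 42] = 2*b + 1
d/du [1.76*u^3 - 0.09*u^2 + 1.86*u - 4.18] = 5.28*u^2 - 0.18*u + 1.86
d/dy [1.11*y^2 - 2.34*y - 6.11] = 2.22*y - 2.34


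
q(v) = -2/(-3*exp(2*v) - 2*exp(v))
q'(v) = -2*(6*exp(2*v) + 2*exp(v))/(-3*exp(2*v) - 2*exp(v))^2 = 4*(-3*exp(v) - 1)*exp(-v)/(3*exp(v) + 2)^2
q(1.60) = 0.02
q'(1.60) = -0.05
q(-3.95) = 50.48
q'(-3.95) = -51.89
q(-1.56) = 3.62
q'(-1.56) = -4.49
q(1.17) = 0.05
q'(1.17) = -0.10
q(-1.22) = 2.35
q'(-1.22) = -3.07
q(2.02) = 0.01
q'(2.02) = -0.02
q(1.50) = 0.03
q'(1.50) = -0.05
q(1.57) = 0.03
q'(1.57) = -0.05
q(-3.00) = 18.69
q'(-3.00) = -19.99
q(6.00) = 0.00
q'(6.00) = 0.00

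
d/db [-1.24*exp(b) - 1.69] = -1.24*exp(b)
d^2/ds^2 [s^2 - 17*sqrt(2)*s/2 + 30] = 2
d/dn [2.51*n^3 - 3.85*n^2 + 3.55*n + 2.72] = 7.53*n^2 - 7.7*n + 3.55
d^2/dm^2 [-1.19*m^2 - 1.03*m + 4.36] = -2.38000000000000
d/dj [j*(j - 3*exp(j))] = -j*(3*exp(j) - 1) + j - 3*exp(j)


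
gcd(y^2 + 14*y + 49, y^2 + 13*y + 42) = y + 7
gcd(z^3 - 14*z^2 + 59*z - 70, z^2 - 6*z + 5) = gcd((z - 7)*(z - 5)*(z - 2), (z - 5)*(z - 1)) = z - 5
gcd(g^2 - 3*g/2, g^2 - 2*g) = g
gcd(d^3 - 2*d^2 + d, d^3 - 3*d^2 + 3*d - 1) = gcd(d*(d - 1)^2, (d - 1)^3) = d^2 - 2*d + 1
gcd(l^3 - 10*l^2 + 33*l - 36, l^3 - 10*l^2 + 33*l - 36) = l^3 - 10*l^2 + 33*l - 36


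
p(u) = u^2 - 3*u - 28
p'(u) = 2*u - 3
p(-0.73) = -25.28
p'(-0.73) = -4.46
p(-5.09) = 13.18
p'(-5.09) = -13.18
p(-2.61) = -13.36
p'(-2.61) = -8.22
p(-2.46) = -14.57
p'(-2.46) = -7.92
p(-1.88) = -18.83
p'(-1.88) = -6.76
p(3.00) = -28.00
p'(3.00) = 3.00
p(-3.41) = -6.14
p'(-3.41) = -9.82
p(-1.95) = -18.35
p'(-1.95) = -6.90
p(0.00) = -28.00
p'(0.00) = -3.00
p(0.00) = -28.00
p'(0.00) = -3.00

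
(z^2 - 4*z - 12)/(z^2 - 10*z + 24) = (z + 2)/(z - 4)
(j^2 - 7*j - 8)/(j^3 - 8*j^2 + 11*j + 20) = (j - 8)/(j^2 - 9*j + 20)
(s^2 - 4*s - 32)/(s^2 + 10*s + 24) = (s - 8)/(s + 6)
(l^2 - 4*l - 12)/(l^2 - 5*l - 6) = (l + 2)/(l + 1)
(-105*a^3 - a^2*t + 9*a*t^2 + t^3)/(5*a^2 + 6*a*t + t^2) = (-21*a^2 + 4*a*t + t^2)/(a + t)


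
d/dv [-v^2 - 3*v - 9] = -2*v - 3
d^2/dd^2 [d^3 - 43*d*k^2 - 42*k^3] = 6*d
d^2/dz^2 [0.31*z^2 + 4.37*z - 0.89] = 0.620000000000000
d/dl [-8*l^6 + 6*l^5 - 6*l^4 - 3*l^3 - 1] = l^2*(-48*l^3 + 30*l^2 - 24*l - 9)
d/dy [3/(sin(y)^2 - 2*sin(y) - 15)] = 6*(1 - sin(y))*cos(y)/((sin(y) - 5)^2*(sin(y) + 3)^2)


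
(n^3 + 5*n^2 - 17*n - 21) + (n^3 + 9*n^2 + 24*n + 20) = 2*n^3 + 14*n^2 + 7*n - 1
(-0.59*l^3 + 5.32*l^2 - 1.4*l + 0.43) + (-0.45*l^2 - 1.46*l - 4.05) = -0.59*l^3 + 4.87*l^2 - 2.86*l - 3.62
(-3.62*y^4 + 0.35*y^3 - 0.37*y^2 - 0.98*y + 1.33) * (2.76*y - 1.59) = -9.9912*y^5 + 6.7218*y^4 - 1.5777*y^3 - 2.1165*y^2 + 5.229*y - 2.1147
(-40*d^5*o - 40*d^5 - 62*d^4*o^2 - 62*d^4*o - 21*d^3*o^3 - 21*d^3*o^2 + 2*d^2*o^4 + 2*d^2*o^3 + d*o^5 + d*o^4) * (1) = -40*d^5*o - 40*d^5 - 62*d^4*o^2 - 62*d^4*o - 21*d^3*o^3 - 21*d^3*o^2 + 2*d^2*o^4 + 2*d^2*o^3 + d*o^5 + d*o^4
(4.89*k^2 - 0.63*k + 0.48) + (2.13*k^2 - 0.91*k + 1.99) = 7.02*k^2 - 1.54*k + 2.47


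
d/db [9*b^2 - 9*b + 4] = 18*b - 9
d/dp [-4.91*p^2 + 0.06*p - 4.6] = 0.06 - 9.82*p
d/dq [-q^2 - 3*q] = -2*q - 3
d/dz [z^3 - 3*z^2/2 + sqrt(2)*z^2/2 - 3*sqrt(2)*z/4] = 3*z^2 - 3*z + sqrt(2)*z - 3*sqrt(2)/4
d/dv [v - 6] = 1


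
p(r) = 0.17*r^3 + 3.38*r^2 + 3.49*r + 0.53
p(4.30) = 91.55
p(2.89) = 42.95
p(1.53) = 14.39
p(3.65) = 66.57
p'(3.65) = 34.96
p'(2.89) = 27.29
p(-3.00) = 15.89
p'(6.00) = 62.41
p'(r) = 0.51*r^2 + 6.76*r + 3.49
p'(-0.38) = 0.99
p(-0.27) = -0.17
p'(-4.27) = -16.08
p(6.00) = 179.87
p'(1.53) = 15.03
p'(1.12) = 11.70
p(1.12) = 8.92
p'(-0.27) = 1.70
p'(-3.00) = -12.20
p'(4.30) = 41.99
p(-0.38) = -0.32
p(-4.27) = 34.02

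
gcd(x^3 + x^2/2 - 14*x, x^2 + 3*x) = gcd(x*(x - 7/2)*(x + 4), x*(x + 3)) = x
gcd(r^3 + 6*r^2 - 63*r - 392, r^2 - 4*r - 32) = r - 8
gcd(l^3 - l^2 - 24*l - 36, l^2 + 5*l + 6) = l^2 + 5*l + 6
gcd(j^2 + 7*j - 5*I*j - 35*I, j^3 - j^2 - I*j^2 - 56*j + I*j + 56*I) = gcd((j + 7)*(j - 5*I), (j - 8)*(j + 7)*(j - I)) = j + 7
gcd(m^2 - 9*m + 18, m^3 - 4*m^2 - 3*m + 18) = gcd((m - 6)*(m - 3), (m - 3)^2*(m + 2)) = m - 3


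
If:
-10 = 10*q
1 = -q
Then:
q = -1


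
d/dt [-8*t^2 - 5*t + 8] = -16*t - 5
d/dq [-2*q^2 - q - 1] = -4*q - 1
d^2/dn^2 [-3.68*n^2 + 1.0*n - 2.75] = -7.36000000000000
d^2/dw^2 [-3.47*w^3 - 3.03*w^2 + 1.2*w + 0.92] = -20.82*w - 6.06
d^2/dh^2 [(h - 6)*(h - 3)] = 2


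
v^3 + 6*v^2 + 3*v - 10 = (v - 1)*(v + 2)*(v + 5)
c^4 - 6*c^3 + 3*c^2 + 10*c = c*(c - 5)*(c - 2)*(c + 1)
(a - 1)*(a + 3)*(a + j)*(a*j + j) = a^4*j + a^3*j^2 + 3*a^3*j + 3*a^2*j^2 - a^2*j - a*j^2 - 3*a*j - 3*j^2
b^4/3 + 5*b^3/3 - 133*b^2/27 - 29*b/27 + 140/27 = (b/3 + 1/3)*(b - 5/3)*(b - 4/3)*(b + 7)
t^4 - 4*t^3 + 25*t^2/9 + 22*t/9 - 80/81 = (t - 8/3)*(t - 5/3)*(t - 1/3)*(t + 2/3)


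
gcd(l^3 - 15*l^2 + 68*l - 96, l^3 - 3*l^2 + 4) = 1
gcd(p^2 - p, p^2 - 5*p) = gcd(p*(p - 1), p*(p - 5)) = p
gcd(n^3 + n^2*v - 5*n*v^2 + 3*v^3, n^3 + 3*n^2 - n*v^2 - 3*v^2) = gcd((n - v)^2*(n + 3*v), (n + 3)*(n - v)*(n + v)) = -n + v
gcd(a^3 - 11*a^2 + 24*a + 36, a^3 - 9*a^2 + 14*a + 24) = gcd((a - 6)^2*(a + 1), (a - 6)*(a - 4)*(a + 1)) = a^2 - 5*a - 6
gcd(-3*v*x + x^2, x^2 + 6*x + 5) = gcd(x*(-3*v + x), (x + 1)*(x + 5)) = 1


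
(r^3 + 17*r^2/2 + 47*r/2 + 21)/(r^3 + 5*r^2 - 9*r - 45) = (r^2 + 11*r/2 + 7)/(r^2 + 2*r - 15)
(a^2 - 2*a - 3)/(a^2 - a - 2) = (a - 3)/(a - 2)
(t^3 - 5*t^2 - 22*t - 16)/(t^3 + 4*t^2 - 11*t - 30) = (t^2 - 7*t - 8)/(t^2 + 2*t - 15)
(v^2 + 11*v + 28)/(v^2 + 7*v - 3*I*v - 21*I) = (v + 4)/(v - 3*I)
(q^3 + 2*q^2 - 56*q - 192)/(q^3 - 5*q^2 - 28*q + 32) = (q + 6)/(q - 1)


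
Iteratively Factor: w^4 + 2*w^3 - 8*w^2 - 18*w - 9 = (w + 1)*(w^3 + w^2 - 9*w - 9) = (w - 3)*(w + 1)*(w^2 + 4*w + 3) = (w - 3)*(w + 1)*(w + 3)*(w + 1)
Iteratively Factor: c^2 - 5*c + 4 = (c - 4)*(c - 1)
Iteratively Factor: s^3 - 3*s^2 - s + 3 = (s - 3)*(s^2 - 1) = (s - 3)*(s + 1)*(s - 1)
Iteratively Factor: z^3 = (z)*(z^2) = z^2*(z)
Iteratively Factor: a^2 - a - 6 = (a + 2)*(a - 3)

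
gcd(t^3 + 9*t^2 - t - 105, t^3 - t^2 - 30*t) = t + 5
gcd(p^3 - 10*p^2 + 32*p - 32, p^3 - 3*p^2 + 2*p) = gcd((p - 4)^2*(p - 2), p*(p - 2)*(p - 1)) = p - 2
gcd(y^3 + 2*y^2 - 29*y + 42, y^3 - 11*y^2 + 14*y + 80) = 1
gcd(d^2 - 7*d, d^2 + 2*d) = d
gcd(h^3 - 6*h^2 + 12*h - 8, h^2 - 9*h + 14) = h - 2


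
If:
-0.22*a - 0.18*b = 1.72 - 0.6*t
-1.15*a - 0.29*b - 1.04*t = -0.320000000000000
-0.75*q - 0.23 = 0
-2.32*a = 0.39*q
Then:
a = 0.05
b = -4.55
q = -0.31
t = 1.52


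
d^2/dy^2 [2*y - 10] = 0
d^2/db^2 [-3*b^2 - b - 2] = -6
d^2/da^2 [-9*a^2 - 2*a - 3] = -18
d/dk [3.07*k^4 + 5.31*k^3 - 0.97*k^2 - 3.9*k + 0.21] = 12.28*k^3 + 15.93*k^2 - 1.94*k - 3.9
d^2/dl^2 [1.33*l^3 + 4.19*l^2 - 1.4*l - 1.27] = 7.98*l + 8.38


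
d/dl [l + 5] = 1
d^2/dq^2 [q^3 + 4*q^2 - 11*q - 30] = 6*q + 8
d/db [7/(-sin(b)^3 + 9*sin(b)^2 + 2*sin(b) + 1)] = 7*(3*sin(b)^2 - 18*sin(b) - 2)*cos(b)/(sin(b)^3 - 9*sin(b)^2 - 2*sin(b) - 1)^2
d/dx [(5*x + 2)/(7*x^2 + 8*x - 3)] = (-35*x^2 - 28*x - 31)/(49*x^4 + 112*x^3 + 22*x^2 - 48*x + 9)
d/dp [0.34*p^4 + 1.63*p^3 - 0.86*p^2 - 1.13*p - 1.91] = 1.36*p^3 + 4.89*p^2 - 1.72*p - 1.13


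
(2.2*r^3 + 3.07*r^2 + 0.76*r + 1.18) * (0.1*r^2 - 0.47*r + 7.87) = 0.22*r^5 - 0.727*r^4 + 15.9471*r^3 + 23.9217*r^2 + 5.4266*r + 9.2866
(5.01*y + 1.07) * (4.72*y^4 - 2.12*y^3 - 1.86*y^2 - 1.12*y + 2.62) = 23.6472*y^5 - 5.5708*y^4 - 11.587*y^3 - 7.6014*y^2 + 11.9278*y + 2.8034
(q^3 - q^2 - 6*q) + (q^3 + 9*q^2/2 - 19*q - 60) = 2*q^3 + 7*q^2/2 - 25*q - 60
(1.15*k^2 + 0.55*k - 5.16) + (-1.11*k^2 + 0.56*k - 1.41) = 0.0399999999999998*k^2 + 1.11*k - 6.57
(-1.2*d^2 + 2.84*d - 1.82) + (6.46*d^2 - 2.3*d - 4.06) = 5.26*d^2 + 0.54*d - 5.88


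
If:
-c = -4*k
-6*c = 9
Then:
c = -3/2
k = -3/8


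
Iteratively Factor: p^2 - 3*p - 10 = (p - 5)*(p + 2)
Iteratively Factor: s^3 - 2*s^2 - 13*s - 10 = (s + 2)*(s^2 - 4*s - 5) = (s + 1)*(s + 2)*(s - 5)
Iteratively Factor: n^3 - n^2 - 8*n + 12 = (n - 2)*(n^2 + n - 6) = (n - 2)*(n + 3)*(n - 2)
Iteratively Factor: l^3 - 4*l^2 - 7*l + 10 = (l + 2)*(l^2 - 6*l + 5) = (l - 5)*(l + 2)*(l - 1)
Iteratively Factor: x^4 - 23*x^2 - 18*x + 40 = (x - 1)*(x^3 + x^2 - 22*x - 40) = (x - 1)*(x + 4)*(x^2 - 3*x - 10) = (x - 5)*(x - 1)*(x + 4)*(x + 2)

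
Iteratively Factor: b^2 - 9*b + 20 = (b - 5)*(b - 4)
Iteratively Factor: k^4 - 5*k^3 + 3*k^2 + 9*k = (k - 3)*(k^3 - 2*k^2 - 3*k) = (k - 3)^2*(k^2 + k) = k*(k - 3)^2*(k + 1)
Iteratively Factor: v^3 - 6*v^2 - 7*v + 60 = (v - 5)*(v^2 - v - 12) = (v - 5)*(v - 4)*(v + 3)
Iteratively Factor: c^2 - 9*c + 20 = (c - 4)*(c - 5)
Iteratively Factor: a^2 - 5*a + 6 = (a - 2)*(a - 3)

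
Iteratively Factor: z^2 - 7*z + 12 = (z - 3)*(z - 4)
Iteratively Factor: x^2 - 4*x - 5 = (x - 5)*(x + 1)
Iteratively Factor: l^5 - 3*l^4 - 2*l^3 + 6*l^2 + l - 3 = (l + 1)*(l^4 - 4*l^3 + 2*l^2 + 4*l - 3) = (l - 1)*(l + 1)*(l^3 - 3*l^2 - l + 3) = (l - 3)*(l - 1)*(l + 1)*(l^2 - 1) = (l - 3)*(l - 1)*(l + 1)^2*(l - 1)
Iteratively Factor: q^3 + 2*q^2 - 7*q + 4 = (q - 1)*(q^2 + 3*q - 4) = (q - 1)*(q + 4)*(q - 1)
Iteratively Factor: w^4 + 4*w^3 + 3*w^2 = (w)*(w^3 + 4*w^2 + 3*w) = w*(w + 3)*(w^2 + w) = w*(w + 1)*(w + 3)*(w)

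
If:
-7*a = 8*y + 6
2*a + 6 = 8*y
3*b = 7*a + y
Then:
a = -4/3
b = -107/36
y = 5/12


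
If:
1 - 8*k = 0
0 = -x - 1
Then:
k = 1/8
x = -1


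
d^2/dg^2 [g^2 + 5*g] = 2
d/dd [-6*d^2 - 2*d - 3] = -12*d - 2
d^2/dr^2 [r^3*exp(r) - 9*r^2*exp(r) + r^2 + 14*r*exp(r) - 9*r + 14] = r^3*exp(r) - 3*r^2*exp(r) - 16*r*exp(r) + 10*exp(r) + 2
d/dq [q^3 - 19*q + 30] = 3*q^2 - 19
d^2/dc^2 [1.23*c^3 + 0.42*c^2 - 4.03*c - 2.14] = 7.38*c + 0.84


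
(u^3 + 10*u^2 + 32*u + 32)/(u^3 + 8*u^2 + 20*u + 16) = (u + 4)/(u + 2)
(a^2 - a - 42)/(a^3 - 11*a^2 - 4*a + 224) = (a + 6)/(a^2 - 4*a - 32)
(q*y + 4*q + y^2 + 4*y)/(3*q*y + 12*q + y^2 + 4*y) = (q + y)/(3*q + y)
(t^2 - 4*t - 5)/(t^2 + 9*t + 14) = (t^2 - 4*t - 5)/(t^2 + 9*t + 14)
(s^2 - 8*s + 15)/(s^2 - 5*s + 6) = (s - 5)/(s - 2)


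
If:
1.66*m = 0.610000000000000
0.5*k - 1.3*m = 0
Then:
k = 0.96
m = 0.37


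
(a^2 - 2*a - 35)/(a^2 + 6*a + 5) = (a - 7)/(a + 1)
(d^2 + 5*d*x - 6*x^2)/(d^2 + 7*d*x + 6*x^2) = (d - x)/(d + x)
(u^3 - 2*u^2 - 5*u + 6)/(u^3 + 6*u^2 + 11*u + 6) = (u^2 - 4*u + 3)/(u^2 + 4*u + 3)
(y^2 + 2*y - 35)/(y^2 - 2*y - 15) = (y + 7)/(y + 3)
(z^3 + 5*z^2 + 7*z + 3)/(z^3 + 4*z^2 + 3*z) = (z + 1)/z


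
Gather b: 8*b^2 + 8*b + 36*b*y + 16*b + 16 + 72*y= 8*b^2 + b*(36*y + 24) + 72*y + 16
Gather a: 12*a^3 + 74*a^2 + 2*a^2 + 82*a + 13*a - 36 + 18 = 12*a^3 + 76*a^2 + 95*a - 18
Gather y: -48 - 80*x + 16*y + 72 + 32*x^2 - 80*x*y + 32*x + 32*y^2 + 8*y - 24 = 32*x^2 - 48*x + 32*y^2 + y*(24 - 80*x)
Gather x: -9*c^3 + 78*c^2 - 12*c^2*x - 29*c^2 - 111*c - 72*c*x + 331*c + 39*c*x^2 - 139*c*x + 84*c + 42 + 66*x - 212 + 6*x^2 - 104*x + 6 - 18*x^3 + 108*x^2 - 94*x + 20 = -9*c^3 + 49*c^2 + 304*c - 18*x^3 + x^2*(39*c + 114) + x*(-12*c^2 - 211*c - 132) - 144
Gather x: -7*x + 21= 21 - 7*x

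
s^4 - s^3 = s^3*(s - 1)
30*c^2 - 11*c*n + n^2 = (-6*c + n)*(-5*c + n)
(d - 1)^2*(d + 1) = d^3 - d^2 - d + 1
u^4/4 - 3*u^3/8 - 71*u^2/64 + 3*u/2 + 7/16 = (u/4 + 1/2)*(u - 2)*(u - 7/4)*(u + 1/4)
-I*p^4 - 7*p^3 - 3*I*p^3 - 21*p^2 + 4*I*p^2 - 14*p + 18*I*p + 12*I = (p + 2)*(p - 6*I)*(p - I)*(-I*p - I)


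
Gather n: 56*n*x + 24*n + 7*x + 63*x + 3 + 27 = n*(56*x + 24) + 70*x + 30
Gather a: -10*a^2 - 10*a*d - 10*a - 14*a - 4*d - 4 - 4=-10*a^2 + a*(-10*d - 24) - 4*d - 8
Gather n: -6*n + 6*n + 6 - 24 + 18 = 0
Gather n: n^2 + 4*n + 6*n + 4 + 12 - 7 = n^2 + 10*n + 9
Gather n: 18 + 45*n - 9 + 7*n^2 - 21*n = 7*n^2 + 24*n + 9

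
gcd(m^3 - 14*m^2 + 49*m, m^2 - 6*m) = m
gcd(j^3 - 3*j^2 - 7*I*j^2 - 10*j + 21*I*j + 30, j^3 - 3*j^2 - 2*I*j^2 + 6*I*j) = j^2 + j*(-3 - 2*I) + 6*I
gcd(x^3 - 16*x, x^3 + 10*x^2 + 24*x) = x^2 + 4*x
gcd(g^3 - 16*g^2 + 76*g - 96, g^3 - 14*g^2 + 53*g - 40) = g - 8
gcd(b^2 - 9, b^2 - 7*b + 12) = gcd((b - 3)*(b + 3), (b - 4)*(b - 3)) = b - 3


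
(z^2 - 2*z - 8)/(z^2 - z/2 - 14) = 2*(z + 2)/(2*z + 7)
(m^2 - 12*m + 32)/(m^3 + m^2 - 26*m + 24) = (m - 8)/(m^2 + 5*m - 6)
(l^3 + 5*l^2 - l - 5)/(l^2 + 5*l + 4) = (l^2 + 4*l - 5)/(l + 4)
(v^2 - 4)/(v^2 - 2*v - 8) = (v - 2)/(v - 4)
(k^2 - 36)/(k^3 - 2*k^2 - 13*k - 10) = (36 - k^2)/(-k^3 + 2*k^2 + 13*k + 10)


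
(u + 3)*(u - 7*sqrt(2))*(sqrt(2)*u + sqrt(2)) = sqrt(2)*u^3 - 14*u^2 + 4*sqrt(2)*u^2 - 56*u + 3*sqrt(2)*u - 42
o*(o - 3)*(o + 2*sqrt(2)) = o^3 - 3*o^2 + 2*sqrt(2)*o^2 - 6*sqrt(2)*o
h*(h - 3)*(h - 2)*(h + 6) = h^4 + h^3 - 24*h^2 + 36*h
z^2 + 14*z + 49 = (z + 7)^2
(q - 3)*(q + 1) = q^2 - 2*q - 3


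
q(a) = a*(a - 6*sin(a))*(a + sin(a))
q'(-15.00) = 1518.49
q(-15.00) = -2605.37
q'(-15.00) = 1518.49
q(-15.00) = -2605.37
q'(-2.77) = 59.16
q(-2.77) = -5.13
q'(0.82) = -14.39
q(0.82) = -4.54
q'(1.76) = -6.97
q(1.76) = -19.95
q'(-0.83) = -14.61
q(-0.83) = 4.68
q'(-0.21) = -1.30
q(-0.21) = 0.09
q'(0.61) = -9.31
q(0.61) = -2.04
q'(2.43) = 36.07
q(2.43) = -11.15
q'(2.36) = 31.03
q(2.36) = -13.50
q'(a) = a*(1 - 6*cos(a))*(a + sin(a)) + a*(a - 6*sin(a))*(cos(a) + 1) + (a - 6*sin(a))*(a + sin(a)) = -5*a^2*cos(a) + 3*a^2 - 10*a*sin(a) - 6*a*sin(2*a) - 6*sin(a)^2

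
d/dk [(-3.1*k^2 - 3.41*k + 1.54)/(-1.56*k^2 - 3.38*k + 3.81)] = (5.1584*k^2 - 18.8172*k - 7.7869)/(2.4336*k^4 + 10.5456*k^3 - 0.462800000000001*k^2 - 25.7556*k + 14.5161)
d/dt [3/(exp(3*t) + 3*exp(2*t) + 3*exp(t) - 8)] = 9*(-exp(2*t) - 2*exp(t) - 1)*exp(t)/(exp(3*t) + 3*exp(2*t) + 3*exp(t) - 8)^2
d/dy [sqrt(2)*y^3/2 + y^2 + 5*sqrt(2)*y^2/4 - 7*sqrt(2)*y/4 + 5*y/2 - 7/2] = 3*sqrt(2)*y^2/2 + 2*y + 5*sqrt(2)*y/2 - 7*sqrt(2)/4 + 5/2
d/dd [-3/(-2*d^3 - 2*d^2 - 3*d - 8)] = 3*(-6*d^2 - 4*d - 3)/(2*d^3 + 2*d^2 + 3*d + 8)^2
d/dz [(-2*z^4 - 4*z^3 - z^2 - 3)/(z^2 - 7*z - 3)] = (-4*z^5 + 38*z^4 + 80*z^3 + 43*z^2 + 12*z - 21)/(z^4 - 14*z^3 + 43*z^2 + 42*z + 9)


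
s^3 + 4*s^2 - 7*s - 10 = (s - 2)*(s + 1)*(s + 5)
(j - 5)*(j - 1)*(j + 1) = j^3 - 5*j^2 - j + 5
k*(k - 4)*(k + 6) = k^3 + 2*k^2 - 24*k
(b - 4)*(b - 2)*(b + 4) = b^3 - 2*b^2 - 16*b + 32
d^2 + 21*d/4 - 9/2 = (d - 3/4)*(d + 6)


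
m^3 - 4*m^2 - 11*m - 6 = (m - 6)*(m + 1)^2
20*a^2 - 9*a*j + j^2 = (-5*a + j)*(-4*a + j)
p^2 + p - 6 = (p - 2)*(p + 3)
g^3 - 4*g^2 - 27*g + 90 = (g - 6)*(g - 3)*(g + 5)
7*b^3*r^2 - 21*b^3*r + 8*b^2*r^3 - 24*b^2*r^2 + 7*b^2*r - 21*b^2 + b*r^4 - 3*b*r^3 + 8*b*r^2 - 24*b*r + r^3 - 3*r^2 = (b + r)*(7*b + r)*(r - 3)*(b*r + 1)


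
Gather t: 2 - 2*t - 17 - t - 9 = -3*t - 24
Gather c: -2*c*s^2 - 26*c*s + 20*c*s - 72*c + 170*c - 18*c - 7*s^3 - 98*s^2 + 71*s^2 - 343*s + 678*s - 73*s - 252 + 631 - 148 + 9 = c*(-2*s^2 - 6*s + 80) - 7*s^3 - 27*s^2 + 262*s + 240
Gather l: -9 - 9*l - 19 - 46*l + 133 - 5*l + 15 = 120 - 60*l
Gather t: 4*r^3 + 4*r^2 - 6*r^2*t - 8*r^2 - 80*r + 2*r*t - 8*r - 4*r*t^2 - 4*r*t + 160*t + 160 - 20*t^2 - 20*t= 4*r^3 - 4*r^2 - 88*r + t^2*(-4*r - 20) + t*(-6*r^2 - 2*r + 140) + 160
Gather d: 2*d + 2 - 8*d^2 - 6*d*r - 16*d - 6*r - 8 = -8*d^2 + d*(-6*r - 14) - 6*r - 6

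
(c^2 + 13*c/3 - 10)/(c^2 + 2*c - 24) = (c - 5/3)/(c - 4)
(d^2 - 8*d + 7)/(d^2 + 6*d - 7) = (d - 7)/(d + 7)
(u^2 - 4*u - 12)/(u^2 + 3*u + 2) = (u - 6)/(u + 1)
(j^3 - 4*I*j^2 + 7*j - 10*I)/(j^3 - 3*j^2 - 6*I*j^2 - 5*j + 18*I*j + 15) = (j + 2*I)/(j - 3)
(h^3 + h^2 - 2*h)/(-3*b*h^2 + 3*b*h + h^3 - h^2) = (-h - 2)/(3*b - h)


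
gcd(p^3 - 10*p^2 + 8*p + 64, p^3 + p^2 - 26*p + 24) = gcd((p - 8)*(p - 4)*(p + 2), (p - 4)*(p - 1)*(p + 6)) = p - 4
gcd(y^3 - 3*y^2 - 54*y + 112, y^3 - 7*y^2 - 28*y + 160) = y - 8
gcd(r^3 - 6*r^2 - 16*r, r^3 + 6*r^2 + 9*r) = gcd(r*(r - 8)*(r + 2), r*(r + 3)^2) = r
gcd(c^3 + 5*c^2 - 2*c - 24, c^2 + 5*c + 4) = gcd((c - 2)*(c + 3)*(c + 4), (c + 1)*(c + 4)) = c + 4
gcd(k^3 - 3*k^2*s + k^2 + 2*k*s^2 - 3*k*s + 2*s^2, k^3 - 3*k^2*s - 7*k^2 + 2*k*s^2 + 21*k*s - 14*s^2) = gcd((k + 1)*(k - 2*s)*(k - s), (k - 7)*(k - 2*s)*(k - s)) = k^2 - 3*k*s + 2*s^2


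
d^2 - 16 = (d - 4)*(d + 4)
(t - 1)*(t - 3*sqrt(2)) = t^2 - 3*sqrt(2)*t - t + 3*sqrt(2)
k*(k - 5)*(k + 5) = k^3 - 25*k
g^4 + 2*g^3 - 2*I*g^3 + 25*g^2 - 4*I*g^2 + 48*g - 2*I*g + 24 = (g - 6*I)*(g + 4*I)*(-I*g - I)*(I*g + I)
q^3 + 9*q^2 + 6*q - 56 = (q - 2)*(q + 4)*(q + 7)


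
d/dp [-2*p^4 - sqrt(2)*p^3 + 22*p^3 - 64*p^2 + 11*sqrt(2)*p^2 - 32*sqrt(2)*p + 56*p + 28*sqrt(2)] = -8*p^3 - 3*sqrt(2)*p^2 + 66*p^2 - 128*p + 22*sqrt(2)*p - 32*sqrt(2) + 56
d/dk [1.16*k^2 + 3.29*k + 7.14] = 2.32*k + 3.29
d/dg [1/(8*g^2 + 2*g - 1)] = 2*(-8*g - 1)/(8*g^2 + 2*g - 1)^2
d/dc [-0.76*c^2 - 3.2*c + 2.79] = -1.52*c - 3.2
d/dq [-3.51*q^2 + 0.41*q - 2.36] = 0.41 - 7.02*q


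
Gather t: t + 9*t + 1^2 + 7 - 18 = 10*t - 10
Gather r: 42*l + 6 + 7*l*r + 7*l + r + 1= 49*l + r*(7*l + 1) + 7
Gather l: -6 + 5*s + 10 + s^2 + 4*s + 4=s^2 + 9*s + 8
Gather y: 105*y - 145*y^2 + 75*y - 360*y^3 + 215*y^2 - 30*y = -360*y^3 + 70*y^2 + 150*y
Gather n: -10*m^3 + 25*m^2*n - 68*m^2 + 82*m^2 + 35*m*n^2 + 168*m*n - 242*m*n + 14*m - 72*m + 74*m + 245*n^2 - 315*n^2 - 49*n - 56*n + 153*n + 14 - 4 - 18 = -10*m^3 + 14*m^2 + 16*m + n^2*(35*m - 70) + n*(25*m^2 - 74*m + 48) - 8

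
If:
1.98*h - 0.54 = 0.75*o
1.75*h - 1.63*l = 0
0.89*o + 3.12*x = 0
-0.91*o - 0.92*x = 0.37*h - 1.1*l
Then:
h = 0.52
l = 0.56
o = 0.65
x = -0.19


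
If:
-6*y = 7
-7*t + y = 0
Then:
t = -1/6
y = -7/6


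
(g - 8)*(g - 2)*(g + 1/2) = g^3 - 19*g^2/2 + 11*g + 8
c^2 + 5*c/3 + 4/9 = (c + 1/3)*(c + 4/3)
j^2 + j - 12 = (j - 3)*(j + 4)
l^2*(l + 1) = l^3 + l^2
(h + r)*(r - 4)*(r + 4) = h*r^2 - 16*h + r^3 - 16*r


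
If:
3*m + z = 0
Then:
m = -z/3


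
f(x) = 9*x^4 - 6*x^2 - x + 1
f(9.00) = 58555.00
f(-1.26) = 15.42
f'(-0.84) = -12.26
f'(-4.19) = -2598.88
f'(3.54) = 1553.55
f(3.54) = 1335.64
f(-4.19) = 2673.80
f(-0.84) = 2.09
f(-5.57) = 8483.32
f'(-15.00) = -121321.00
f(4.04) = 2296.58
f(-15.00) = 454291.00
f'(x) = 36*x^3 - 12*x - 1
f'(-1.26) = -57.89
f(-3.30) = 1006.29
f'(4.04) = 2324.33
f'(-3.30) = -1255.13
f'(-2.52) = -546.87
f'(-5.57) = -6155.27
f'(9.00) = 26135.00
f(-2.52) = 328.37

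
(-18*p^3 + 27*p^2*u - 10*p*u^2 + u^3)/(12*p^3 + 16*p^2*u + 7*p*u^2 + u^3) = (-18*p^3 + 27*p^2*u - 10*p*u^2 + u^3)/(12*p^3 + 16*p^2*u + 7*p*u^2 + u^3)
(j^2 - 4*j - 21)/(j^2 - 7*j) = (j + 3)/j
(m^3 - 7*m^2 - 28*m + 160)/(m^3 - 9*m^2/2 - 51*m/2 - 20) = 2*(m^2 + m - 20)/(2*m^2 + 7*m + 5)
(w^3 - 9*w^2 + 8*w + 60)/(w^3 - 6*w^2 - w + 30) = (w - 6)/(w - 3)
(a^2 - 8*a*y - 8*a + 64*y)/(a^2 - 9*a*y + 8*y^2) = (8 - a)/(-a + y)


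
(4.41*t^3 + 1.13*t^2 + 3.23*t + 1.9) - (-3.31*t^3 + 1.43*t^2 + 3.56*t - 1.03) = 7.72*t^3 - 0.3*t^2 - 0.33*t + 2.93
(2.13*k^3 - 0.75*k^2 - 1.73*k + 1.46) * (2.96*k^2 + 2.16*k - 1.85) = 6.3048*k^5 + 2.3808*k^4 - 10.6813*k^3 + 1.9723*k^2 + 6.3541*k - 2.701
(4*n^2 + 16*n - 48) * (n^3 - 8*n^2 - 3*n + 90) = 4*n^5 - 16*n^4 - 188*n^3 + 696*n^2 + 1584*n - 4320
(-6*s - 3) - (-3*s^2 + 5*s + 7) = 3*s^2 - 11*s - 10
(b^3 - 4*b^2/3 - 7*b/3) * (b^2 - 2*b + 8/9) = b^5 - 10*b^4/3 + 11*b^3/9 + 94*b^2/27 - 56*b/27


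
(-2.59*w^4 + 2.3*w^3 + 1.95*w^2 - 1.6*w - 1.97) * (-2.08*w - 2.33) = 5.3872*w^5 + 1.2507*w^4 - 9.415*w^3 - 1.2155*w^2 + 7.8256*w + 4.5901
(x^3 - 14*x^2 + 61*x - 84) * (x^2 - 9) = x^5 - 14*x^4 + 52*x^3 + 42*x^2 - 549*x + 756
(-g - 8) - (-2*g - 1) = g - 7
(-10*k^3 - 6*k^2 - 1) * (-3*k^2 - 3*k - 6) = 30*k^5 + 48*k^4 + 78*k^3 + 39*k^2 + 3*k + 6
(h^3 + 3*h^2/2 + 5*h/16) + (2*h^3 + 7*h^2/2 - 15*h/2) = 3*h^3 + 5*h^2 - 115*h/16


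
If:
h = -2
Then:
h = -2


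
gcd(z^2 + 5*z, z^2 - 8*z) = z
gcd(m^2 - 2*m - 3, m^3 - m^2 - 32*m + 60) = 1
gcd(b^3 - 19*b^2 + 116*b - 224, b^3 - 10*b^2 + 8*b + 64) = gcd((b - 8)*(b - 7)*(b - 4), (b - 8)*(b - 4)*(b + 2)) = b^2 - 12*b + 32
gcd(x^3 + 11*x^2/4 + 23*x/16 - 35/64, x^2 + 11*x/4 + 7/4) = x + 7/4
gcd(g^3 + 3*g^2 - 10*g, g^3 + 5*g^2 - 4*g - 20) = g^2 + 3*g - 10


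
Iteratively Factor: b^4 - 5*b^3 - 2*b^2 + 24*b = (b + 2)*(b^3 - 7*b^2 + 12*b) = b*(b + 2)*(b^2 - 7*b + 12) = b*(b - 4)*(b + 2)*(b - 3)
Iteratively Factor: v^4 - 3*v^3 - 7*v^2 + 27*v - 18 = (v - 2)*(v^3 - v^2 - 9*v + 9) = (v - 3)*(v - 2)*(v^2 + 2*v - 3) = (v - 3)*(v - 2)*(v + 3)*(v - 1)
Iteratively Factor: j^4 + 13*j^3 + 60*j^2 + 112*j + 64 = (j + 4)*(j^3 + 9*j^2 + 24*j + 16) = (j + 1)*(j + 4)*(j^2 + 8*j + 16) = (j + 1)*(j + 4)^2*(j + 4)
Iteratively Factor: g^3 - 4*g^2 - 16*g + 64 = (g + 4)*(g^2 - 8*g + 16) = (g - 4)*(g + 4)*(g - 4)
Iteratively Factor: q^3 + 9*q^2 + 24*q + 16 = (q + 1)*(q^2 + 8*q + 16) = (q + 1)*(q + 4)*(q + 4)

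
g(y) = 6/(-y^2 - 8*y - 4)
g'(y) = 6*(2*y + 8)/(-y^2 - 8*y - 4)^2 = 12*(y + 4)/(y^2 + 8*y + 4)^2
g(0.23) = -1.02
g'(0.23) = 1.46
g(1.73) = -0.29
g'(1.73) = 0.16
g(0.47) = -0.75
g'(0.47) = 0.84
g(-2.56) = 0.60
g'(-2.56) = 0.18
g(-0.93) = 2.33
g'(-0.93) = 5.56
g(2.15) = -0.23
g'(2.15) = 0.11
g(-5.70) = 0.66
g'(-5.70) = -0.25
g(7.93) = -0.05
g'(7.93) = 0.01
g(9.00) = -0.04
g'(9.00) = 0.01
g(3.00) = -0.16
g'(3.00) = 0.06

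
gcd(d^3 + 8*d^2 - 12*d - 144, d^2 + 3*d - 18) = d + 6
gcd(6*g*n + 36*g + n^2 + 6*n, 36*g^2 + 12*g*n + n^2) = 6*g + n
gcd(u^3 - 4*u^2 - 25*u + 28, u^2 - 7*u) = u - 7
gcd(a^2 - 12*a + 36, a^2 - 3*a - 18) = a - 6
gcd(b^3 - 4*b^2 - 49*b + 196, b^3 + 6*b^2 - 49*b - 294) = b^2 - 49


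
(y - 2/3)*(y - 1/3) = y^2 - y + 2/9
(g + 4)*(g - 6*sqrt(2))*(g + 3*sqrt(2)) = g^3 - 3*sqrt(2)*g^2 + 4*g^2 - 36*g - 12*sqrt(2)*g - 144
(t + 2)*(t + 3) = t^2 + 5*t + 6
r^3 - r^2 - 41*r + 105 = (r - 5)*(r - 3)*(r + 7)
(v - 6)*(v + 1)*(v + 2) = v^3 - 3*v^2 - 16*v - 12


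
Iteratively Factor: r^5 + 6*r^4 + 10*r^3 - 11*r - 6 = (r + 1)*(r^4 + 5*r^3 + 5*r^2 - 5*r - 6) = (r + 1)*(r + 2)*(r^3 + 3*r^2 - r - 3) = (r + 1)*(r + 2)*(r + 3)*(r^2 - 1) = (r + 1)^2*(r + 2)*(r + 3)*(r - 1)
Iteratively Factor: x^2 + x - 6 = (x + 3)*(x - 2)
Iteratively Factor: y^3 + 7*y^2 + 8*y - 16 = (y - 1)*(y^2 + 8*y + 16) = (y - 1)*(y + 4)*(y + 4)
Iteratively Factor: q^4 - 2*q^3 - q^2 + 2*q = (q - 2)*(q^3 - q) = (q - 2)*(q - 1)*(q^2 + q) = q*(q - 2)*(q - 1)*(q + 1)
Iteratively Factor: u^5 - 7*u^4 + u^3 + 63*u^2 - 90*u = (u)*(u^4 - 7*u^3 + u^2 + 63*u - 90) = u*(u + 3)*(u^3 - 10*u^2 + 31*u - 30) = u*(u - 3)*(u + 3)*(u^2 - 7*u + 10) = u*(u - 3)*(u - 2)*(u + 3)*(u - 5)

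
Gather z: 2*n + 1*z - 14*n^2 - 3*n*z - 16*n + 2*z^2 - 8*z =-14*n^2 - 14*n + 2*z^2 + z*(-3*n - 7)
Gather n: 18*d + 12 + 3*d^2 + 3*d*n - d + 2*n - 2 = 3*d^2 + 17*d + n*(3*d + 2) + 10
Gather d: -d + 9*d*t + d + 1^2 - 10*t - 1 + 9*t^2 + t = 9*d*t + 9*t^2 - 9*t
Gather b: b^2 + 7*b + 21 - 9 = b^2 + 7*b + 12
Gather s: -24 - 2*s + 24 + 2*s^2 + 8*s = 2*s^2 + 6*s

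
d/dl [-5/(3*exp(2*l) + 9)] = 10*exp(2*l)/(3*(exp(2*l) + 3)^2)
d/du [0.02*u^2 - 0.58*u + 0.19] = 0.04*u - 0.58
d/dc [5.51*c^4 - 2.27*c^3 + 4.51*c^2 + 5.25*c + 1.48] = 22.04*c^3 - 6.81*c^2 + 9.02*c + 5.25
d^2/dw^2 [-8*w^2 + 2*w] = -16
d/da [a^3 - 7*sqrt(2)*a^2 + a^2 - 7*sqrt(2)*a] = 3*a^2 - 14*sqrt(2)*a + 2*a - 7*sqrt(2)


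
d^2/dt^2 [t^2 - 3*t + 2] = 2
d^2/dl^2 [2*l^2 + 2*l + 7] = 4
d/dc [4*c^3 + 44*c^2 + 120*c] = 12*c^2 + 88*c + 120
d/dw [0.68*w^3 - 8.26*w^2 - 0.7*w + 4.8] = 2.04*w^2 - 16.52*w - 0.7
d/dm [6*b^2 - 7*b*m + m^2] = -7*b + 2*m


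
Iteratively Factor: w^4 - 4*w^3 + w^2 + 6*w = (w - 3)*(w^3 - w^2 - 2*w) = (w - 3)*(w + 1)*(w^2 - 2*w) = w*(w - 3)*(w + 1)*(w - 2)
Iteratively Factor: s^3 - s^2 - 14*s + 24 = (s - 2)*(s^2 + s - 12) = (s - 2)*(s + 4)*(s - 3)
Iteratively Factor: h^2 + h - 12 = (h - 3)*(h + 4)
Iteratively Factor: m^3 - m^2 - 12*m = (m + 3)*(m^2 - 4*m) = m*(m + 3)*(m - 4)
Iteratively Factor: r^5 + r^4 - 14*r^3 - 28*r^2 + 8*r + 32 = (r + 2)*(r^4 - r^3 - 12*r^2 - 4*r + 16) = (r + 2)^2*(r^3 - 3*r^2 - 6*r + 8) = (r - 4)*(r + 2)^2*(r^2 + r - 2) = (r - 4)*(r - 1)*(r + 2)^2*(r + 2)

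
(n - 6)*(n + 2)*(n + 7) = n^3 + 3*n^2 - 40*n - 84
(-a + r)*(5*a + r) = -5*a^2 + 4*a*r + r^2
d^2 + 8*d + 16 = (d + 4)^2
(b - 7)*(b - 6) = b^2 - 13*b + 42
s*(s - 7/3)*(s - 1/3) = s^3 - 8*s^2/3 + 7*s/9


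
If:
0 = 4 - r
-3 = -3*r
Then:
No Solution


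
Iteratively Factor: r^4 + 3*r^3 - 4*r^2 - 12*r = (r - 2)*(r^3 + 5*r^2 + 6*r) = (r - 2)*(r + 2)*(r^2 + 3*r) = (r - 2)*(r + 2)*(r + 3)*(r)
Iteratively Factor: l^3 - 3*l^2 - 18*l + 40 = (l + 4)*(l^2 - 7*l + 10) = (l - 2)*(l + 4)*(l - 5)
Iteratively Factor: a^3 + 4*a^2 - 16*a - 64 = (a + 4)*(a^2 - 16) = (a + 4)^2*(a - 4)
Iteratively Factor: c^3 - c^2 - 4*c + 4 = (c - 2)*(c^2 + c - 2) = (c - 2)*(c + 2)*(c - 1)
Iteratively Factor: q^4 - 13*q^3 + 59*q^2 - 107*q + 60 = (q - 4)*(q^3 - 9*q^2 + 23*q - 15) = (q - 4)*(q - 1)*(q^2 - 8*q + 15) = (q - 4)*(q - 3)*(q - 1)*(q - 5)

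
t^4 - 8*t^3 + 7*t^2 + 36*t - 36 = (t - 6)*(t - 3)*(t - 1)*(t + 2)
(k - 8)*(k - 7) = k^2 - 15*k + 56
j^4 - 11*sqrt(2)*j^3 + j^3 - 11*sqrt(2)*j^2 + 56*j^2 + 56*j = j*(j + 1)*(j - 7*sqrt(2))*(j - 4*sqrt(2))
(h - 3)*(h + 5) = h^2 + 2*h - 15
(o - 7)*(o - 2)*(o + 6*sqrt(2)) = o^3 - 9*o^2 + 6*sqrt(2)*o^2 - 54*sqrt(2)*o + 14*o + 84*sqrt(2)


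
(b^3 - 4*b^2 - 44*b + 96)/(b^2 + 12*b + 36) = (b^2 - 10*b + 16)/(b + 6)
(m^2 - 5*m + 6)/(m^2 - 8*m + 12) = (m - 3)/(m - 6)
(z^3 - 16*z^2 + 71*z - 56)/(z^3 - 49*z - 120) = (z^2 - 8*z + 7)/(z^2 + 8*z + 15)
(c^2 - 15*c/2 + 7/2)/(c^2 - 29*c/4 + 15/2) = 2*(2*c^2 - 15*c + 7)/(4*c^2 - 29*c + 30)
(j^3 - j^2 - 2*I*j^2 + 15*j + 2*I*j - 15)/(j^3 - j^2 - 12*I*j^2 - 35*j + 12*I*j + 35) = (j + 3*I)/(j - 7*I)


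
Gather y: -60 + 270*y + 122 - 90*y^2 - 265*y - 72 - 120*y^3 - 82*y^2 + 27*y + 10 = -120*y^3 - 172*y^2 + 32*y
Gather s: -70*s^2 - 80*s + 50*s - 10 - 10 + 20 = -70*s^2 - 30*s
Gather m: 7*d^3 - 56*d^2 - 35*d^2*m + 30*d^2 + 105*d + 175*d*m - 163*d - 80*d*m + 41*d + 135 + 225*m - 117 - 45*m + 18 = 7*d^3 - 26*d^2 - 17*d + m*(-35*d^2 + 95*d + 180) + 36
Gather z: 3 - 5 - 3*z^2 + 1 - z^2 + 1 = -4*z^2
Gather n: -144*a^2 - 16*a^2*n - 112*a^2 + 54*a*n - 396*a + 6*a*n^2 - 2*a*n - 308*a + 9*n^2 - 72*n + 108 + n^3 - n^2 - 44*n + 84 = -256*a^2 - 704*a + n^3 + n^2*(6*a + 8) + n*(-16*a^2 + 52*a - 116) + 192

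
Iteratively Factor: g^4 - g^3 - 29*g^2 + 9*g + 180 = (g - 3)*(g^3 + 2*g^2 - 23*g - 60) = (g - 5)*(g - 3)*(g^2 + 7*g + 12) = (g - 5)*(g - 3)*(g + 4)*(g + 3)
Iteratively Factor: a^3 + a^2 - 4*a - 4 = (a - 2)*(a^2 + 3*a + 2) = (a - 2)*(a + 1)*(a + 2)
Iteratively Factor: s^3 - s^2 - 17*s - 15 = (s + 3)*(s^2 - 4*s - 5) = (s + 1)*(s + 3)*(s - 5)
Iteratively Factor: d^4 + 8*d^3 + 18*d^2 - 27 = (d + 3)*(d^3 + 5*d^2 + 3*d - 9) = (d - 1)*(d + 3)*(d^2 + 6*d + 9) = (d - 1)*(d + 3)^2*(d + 3)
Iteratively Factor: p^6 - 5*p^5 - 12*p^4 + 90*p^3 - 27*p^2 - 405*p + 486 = (p - 3)*(p^5 - 2*p^4 - 18*p^3 + 36*p^2 + 81*p - 162) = (p - 3)*(p + 3)*(p^4 - 5*p^3 - 3*p^2 + 45*p - 54) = (p - 3)*(p + 3)^2*(p^3 - 8*p^2 + 21*p - 18) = (p - 3)^2*(p + 3)^2*(p^2 - 5*p + 6) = (p - 3)^3*(p + 3)^2*(p - 2)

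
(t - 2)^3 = t^3 - 6*t^2 + 12*t - 8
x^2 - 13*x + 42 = (x - 7)*(x - 6)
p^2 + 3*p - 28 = (p - 4)*(p + 7)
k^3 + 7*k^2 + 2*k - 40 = (k - 2)*(k + 4)*(k + 5)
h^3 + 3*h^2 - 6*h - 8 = (h - 2)*(h + 1)*(h + 4)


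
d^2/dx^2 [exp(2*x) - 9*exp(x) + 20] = (4*exp(x) - 9)*exp(x)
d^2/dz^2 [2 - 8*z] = 0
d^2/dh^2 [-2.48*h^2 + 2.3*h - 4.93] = -4.96000000000000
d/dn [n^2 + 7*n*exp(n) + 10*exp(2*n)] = 7*n*exp(n) + 2*n + 20*exp(2*n) + 7*exp(n)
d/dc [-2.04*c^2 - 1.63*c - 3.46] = -4.08*c - 1.63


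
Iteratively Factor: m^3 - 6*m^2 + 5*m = (m - 1)*(m^2 - 5*m) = m*(m - 1)*(m - 5)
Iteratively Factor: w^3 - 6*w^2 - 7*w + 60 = (w - 4)*(w^2 - 2*w - 15) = (w - 5)*(w - 4)*(w + 3)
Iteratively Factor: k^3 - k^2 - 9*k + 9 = (k - 3)*(k^2 + 2*k - 3) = (k - 3)*(k - 1)*(k + 3)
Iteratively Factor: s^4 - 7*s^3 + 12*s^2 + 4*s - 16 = (s - 2)*(s^3 - 5*s^2 + 2*s + 8) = (s - 2)*(s + 1)*(s^2 - 6*s + 8) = (s - 2)^2*(s + 1)*(s - 4)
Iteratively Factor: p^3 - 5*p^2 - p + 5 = (p - 5)*(p^2 - 1) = (p - 5)*(p - 1)*(p + 1)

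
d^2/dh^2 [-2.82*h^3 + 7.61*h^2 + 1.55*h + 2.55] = 15.22 - 16.92*h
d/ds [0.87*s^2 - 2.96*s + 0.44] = 1.74*s - 2.96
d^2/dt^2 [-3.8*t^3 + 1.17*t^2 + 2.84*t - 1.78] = 2.34 - 22.8*t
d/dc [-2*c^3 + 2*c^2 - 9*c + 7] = -6*c^2 + 4*c - 9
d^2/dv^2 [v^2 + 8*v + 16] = 2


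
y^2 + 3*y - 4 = (y - 1)*(y + 4)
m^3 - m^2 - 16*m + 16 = (m - 4)*(m - 1)*(m + 4)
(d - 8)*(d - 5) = d^2 - 13*d + 40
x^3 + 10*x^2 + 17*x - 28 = (x - 1)*(x + 4)*(x + 7)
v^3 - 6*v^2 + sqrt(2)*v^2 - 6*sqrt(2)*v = v*(v - 6)*(v + sqrt(2))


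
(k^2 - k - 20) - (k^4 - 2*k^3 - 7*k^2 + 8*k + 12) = -k^4 + 2*k^3 + 8*k^2 - 9*k - 32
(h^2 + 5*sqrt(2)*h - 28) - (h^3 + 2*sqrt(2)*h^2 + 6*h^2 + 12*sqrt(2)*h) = -h^3 - 5*h^2 - 2*sqrt(2)*h^2 - 7*sqrt(2)*h - 28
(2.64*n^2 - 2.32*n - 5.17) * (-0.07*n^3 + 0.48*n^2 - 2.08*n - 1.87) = -0.1848*n^5 + 1.4296*n^4 - 6.2429*n^3 - 2.5928*n^2 + 15.092*n + 9.6679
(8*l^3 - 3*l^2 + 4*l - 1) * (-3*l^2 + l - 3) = -24*l^5 + 17*l^4 - 39*l^3 + 16*l^2 - 13*l + 3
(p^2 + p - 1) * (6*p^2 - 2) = 6*p^4 + 6*p^3 - 8*p^2 - 2*p + 2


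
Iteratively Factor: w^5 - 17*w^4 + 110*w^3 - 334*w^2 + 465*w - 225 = (w - 3)*(w^4 - 14*w^3 + 68*w^2 - 130*w + 75) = (w - 3)*(w - 1)*(w^3 - 13*w^2 + 55*w - 75) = (w - 5)*(w - 3)*(w - 1)*(w^2 - 8*w + 15) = (w - 5)^2*(w - 3)*(w - 1)*(w - 3)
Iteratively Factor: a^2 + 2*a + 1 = (a + 1)*(a + 1)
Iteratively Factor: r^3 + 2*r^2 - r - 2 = (r + 2)*(r^2 - 1) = (r + 1)*(r + 2)*(r - 1)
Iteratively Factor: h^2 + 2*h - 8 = (h + 4)*(h - 2)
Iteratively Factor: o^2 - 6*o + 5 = (o - 5)*(o - 1)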